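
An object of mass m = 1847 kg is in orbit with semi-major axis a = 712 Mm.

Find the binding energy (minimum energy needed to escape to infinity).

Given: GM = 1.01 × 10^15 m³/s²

Convert to SI: a = 712 Mm = 7.12e+08 m.
Total orbital energy is E = −GMm/(2a); binding energy is E_bind = −E = GMm/(2a).
E_bind = 1.01e+15 · 1847 / (2 · 7.12e+08) J ≈ 1.31e+09 J = 1.31 GJ.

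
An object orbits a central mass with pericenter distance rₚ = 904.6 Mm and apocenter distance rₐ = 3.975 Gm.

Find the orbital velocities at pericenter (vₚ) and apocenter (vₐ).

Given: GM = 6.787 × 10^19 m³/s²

Convert to SI: rₚ = 904.6 Mm = 9.046e+08 m; rₐ = 3.975 Gm = 3.975e+09 m.
Use the vis-viva equation v² = GM(2/r − 1/a) with a = (rₚ + rₐ)/2 = (9.046e+08 + 3.975e+09)/2 = 2.4398e+09 m.
vₚ = √(GM · (2/rₚ − 1/a)) = √(6.787e+19 · (2/9.046e+08 − 1/2.4398e+09)) m/s ≈ 3.496e+05 m/s = 349.6 km/s.
vₐ = √(GM · (2/rₐ − 1/a)) = √(6.787e+19 · (2/3.975e+09 − 1/2.4398e+09)) m/s ≈ 7.956e+04 m/s = 79.56 km/s.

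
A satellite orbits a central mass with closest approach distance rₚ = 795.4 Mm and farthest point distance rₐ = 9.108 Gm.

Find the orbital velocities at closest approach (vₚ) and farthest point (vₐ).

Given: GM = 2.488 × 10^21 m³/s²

Convert to SI: rₚ = 795.4 Mm = 7.954e+08 m; rₐ = 9.108 Gm = 9.108e+09 m.
Use the vis-viva equation v² = GM(2/r − 1/a) with a = (rₚ + rₐ)/2 = (7.954e+08 + 9.108e+09)/2 = 4.9517e+09 m.
vₚ = √(GM · (2/rₚ − 1/a)) = √(2.488e+21 · (2/7.954e+08 − 1/4.9517e+09)) m/s ≈ 2.399e+06 m/s = 2399 km/s.
vₐ = √(GM · (2/rₐ − 1/a)) = √(2.488e+21 · (2/9.108e+09 − 1/4.9517e+09)) m/s ≈ 2.095e+05 m/s = 209.5 km/s.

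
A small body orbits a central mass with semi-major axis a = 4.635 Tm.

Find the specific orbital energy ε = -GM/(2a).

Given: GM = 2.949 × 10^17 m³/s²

Convert to SI: a = 4.635 Tm = 4.635e+12 m.
ε = −GM / (2a).
ε = −2.949e+17 / (2 · 4.635e+12) J/kg ≈ -3.181e+04 J/kg = -31.81 kJ/kg.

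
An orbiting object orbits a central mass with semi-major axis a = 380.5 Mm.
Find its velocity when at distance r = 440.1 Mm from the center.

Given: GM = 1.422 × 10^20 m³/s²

Convert to SI: a = 380.5 Mm = 3.805e+08 m; r = 440.1 Mm = 4.401e+08 m.
Vis-viva: v = √(GM · (2/r − 1/a)).
2/r − 1/a = 2/4.401e+08 − 1/3.805e+08 = 1.9163e-09 m⁻¹.
v = √(1.422e+20 · 1.9163e-09) m/s ≈ 5.22e+05 m/s = 522 km/s.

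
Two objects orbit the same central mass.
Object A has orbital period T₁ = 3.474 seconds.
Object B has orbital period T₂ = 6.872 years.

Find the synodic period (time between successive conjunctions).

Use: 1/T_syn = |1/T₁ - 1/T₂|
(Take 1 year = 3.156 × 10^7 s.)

Convert to SI: T₂ = 6.872 years = 2.1688e+08 s.
T_syn = |T₁ · T₂ / (T₁ − T₂)|.
T_syn = |3.474 · 2.1688e+08 / (3.474 − 2.1688e+08)| s ≈ 3.474 s = 3.474 seconds.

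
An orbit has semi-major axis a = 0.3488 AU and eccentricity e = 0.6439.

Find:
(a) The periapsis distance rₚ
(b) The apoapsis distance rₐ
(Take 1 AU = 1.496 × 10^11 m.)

Convert to SI: a = 0.3488 AU = 5.21805e+10 m.
(a) rₚ = a(1 − e) = 5.21805e+10 · (1 − 0.6439) = 5.21805e+10 · 0.3561 ≈ 1.858e+10 m = 0.1242 AU.
(b) rₐ = a(1 + e) = 5.21805e+10 · (1 + 0.6439) = 5.21805e+10 · 1.6439 ≈ 8.578e+10 m = 0.5734 AU.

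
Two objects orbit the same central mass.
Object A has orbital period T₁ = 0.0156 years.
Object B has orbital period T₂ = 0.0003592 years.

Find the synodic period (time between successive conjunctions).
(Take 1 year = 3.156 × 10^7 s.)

Convert to SI: T₁ = 0.0156 years = 492336 s; T₂ = 0.0003592 years = 11336.4 s.
T_syn = |T₁ · T₂ / (T₁ − T₂)|.
T_syn = |492336 · 11336.4 / (492336 − 11336.4)| s ≈ 1.16e+04 s = 0.0003677 years.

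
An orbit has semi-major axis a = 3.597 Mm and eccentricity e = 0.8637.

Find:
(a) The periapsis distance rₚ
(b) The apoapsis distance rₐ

Convert to SI: a = 3.597 Mm = 3.597e+06 m.
(a) rₚ = a(1 − e) = 3.597e+06 · (1 − 0.8637) = 3.597e+06 · 0.1363 ≈ 4.903e+05 m = 490.3 km.
(b) rₐ = a(1 + e) = 3.597e+06 · (1 + 0.8637) = 3.597e+06 · 1.8637 ≈ 6.704e+06 m = 6.704 Mm.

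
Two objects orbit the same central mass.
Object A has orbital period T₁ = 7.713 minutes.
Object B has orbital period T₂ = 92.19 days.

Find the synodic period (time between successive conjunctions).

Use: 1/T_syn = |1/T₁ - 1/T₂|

Convert to SI: T₁ = 7.713 minutes = 462.78 s; T₂ = 92.19 days = 7.96522e+06 s.
T_syn = |T₁ · T₂ / (T₁ − T₂)|.
T_syn = |462.78 · 7.96522e+06 / (462.78 − 7.96522e+06)| s ≈ 462.8 s = 7.713 minutes.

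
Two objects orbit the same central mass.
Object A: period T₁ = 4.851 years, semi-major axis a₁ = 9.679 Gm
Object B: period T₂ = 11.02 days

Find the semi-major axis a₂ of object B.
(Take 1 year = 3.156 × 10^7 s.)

Convert to SI: T₁ = 4.851 years = 1.53098e+08 s; a₁ = 9.679 Gm = 9.679e+09 m; T₂ = 11.02 days = 952128 s.
Kepler's third law: (T₁/T₂)² = (a₁/a₂)³ ⇒ a₂ = a₁ · (T₂/T₁)^(2/3).
T₂/T₁ = 952128 / 1.53098e+08 = 0.00621909.
a₂ = 9.679e+09 · (0.00621909)^(2/3) m ≈ 3.273e+08 m = 327.3 Mm.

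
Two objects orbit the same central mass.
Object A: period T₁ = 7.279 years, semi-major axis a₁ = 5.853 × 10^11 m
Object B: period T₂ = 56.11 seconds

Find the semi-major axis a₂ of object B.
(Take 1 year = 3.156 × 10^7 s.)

Convert to SI: T₁ = 7.279 years = 2.29725e+08 s.
Kepler's third law: (T₁/T₂)² = (a₁/a₂)³ ⇒ a₂ = a₁ · (T₂/T₁)^(2/3).
T₂/T₁ = 56.11 / 2.29725e+08 = 2.44248e-07.
a₂ = 5.853e+11 · (2.44248e-07)^(2/3) m ≈ 2.287e+07 m = 2.287 × 10^7 m.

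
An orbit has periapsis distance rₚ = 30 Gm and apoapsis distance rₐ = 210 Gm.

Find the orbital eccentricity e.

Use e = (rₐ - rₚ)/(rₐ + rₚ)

Convert to SI: rₚ = 30 Gm = 3e+10 m; rₐ = 210 Gm = 2.1e+11 m.
e = (rₐ − rₚ) / (rₐ + rₚ).
e = (2.1e+11 − 3e+10) / (2.1e+11 + 3e+10) = 1.8e+11 / 2.4e+11 ≈ 0.75.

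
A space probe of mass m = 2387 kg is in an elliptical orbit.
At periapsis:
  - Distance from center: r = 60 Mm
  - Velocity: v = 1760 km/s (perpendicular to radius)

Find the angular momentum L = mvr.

Convert to SI: r = 60 Mm = 6e+07 m; v = 1760 km/s = 1.76e+06 m/s.
Since v is perpendicular to r, L = m · v · r.
L = 2387 · 1.76e+06 · 6e+07 kg·m²/s ≈ 2.521e+17 kg·m²/s.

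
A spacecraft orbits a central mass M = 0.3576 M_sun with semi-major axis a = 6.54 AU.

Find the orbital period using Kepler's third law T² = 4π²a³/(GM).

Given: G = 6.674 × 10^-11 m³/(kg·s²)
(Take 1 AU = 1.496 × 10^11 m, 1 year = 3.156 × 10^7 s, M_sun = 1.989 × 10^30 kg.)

Convert to SI: a = 6.54 AU = 9.78384e+11 m; M = 0.3576 M_sun = 7.11266e+29 kg.
GM = G · M = 6.674e-11 · 7.11266e+29 = 4.74699e+19 m³/s².
Kepler's third law: T = 2π √(a³ / GM).
Substituting a = 9.78384e+11 m and GM = 4.74699e+19 m³/s²:
T = 2π √((9.78384e+11)³ / 4.74699e+19) s
T ≈ 8.825e+08 s = 27.96 years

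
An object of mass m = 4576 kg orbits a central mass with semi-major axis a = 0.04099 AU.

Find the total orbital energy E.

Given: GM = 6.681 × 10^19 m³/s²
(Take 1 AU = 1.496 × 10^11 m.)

Convert to SI: a = 0.04099 AU = 6.1321e+09 m.
E = −GMm / (2a).
E = −6.681e+19 · 4576 / (2 · 6.1321e+09) J ≈ -2.493e+13 J = -24.93 TJ.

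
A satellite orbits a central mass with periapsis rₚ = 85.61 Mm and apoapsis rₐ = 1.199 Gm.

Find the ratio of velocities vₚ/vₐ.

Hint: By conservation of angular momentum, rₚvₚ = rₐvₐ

Convert to SI: rₚ = 85.61 Mm = 8.561e+07 m; rₐ = 1.199 Gm = 1.199e+09 m.
Conservation of angular momentum gives rₚvₚ = rₐvₐ, so vₚ/vₐ = rₐ/rₚ.
vₚ/vₐ = 1.199e+09 / 8.561e+07 ≈ 14.01.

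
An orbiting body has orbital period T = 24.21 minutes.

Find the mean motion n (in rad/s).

Convert to SI: T = 24.21 minutes = 1452.6 s.
n = 2π / T.
n = 2π / 1452.6 s ≈ 0.004325 rad/s.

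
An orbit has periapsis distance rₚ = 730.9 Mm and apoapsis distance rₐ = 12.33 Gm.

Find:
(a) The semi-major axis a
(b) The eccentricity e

Convert to SI: rₚ = 730.9 Mm = 7.309e+08 m; rₐ = 12.33 Gm = 1.233e+10 m.
(a) a = (rₚ + rₐ) / 2 = (7.309e+08 + 1.233e+10) / 2 ≈ 6.53e+09 m = 6.53 Gm.
(b) e = (rₐ − rₚ) / (rₐ + rₚ) = (1.233e+10 − 7.309e+08) / (1.233e+10 + 7.309e+08) ≈ 0.8881.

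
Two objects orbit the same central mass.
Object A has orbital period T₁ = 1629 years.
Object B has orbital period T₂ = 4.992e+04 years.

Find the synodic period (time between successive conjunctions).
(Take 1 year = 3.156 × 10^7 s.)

Convert to SI: T₁ = 1629 years = 5.14112e+10 s; T₂ = 4.992e+04 years = 1.57548e+12 s.
T_syn = |T₁ · T₂ / (T₁ − T₂)|.
T_syn = |5.14112e+10 · 1.57548e+12 / (5.14112e+10 − 1.57548e+12)| s ≈ 5.315e+10 s = 1684 years.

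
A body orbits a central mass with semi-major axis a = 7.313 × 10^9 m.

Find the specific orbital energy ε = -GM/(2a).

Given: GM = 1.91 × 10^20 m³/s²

ε = −GM / (2a).
ε = −1.91e+20 / (2 · 7.313e+09) J/kg ≈ -1.306e+10 J/kg = -13.06 GJ/kg.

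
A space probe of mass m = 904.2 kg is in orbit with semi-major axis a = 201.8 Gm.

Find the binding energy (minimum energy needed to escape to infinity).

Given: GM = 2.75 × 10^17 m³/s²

Convert to SI: a = 201.8 Gm = 2.018e+11 m.
Total orbital energy is E = −GMm/(2a); binding energy is E_bind = −E = GMm/(2a).
E_bind = 2.75e+17 · 904.2 / (2 · 2.018e+11) J ≈ 6.161e+08 J = 616.1 MJ.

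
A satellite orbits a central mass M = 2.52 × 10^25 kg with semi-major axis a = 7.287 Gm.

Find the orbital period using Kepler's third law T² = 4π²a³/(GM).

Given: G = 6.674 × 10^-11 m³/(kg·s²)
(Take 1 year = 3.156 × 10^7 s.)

Convert to SI: a = 7.287 Gm = 7.287e+09 m.
GM = G · M = 6.674e-11 · 2.52e+25 = 1.68185e+15 m³/s².
Kepler's third law: T = 2π √(a³ / GM).
Substituting a = 7.287e+09 m and GM = 1.68185e+15 m³/s²:
T = 2π √((7.287e+09)³ / 1.68185e+15) s
T ≈ 9.53e+07 s = 3.02 years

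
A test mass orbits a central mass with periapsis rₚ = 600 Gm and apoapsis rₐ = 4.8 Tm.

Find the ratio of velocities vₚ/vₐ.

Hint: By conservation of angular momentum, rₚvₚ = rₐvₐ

Convert to SI: rₚ = 600 Gm = 6e+11 m; rₐ = 4.8 Tm = 4.8e+12 m.
Conservation of angular momentum gives rₚvₚ = rₐvₐ, so vₚ/vₐ = rₐ/rₚ.
vₚ/vₐ = 4.8e+12 / 6e+11 ≈ 8.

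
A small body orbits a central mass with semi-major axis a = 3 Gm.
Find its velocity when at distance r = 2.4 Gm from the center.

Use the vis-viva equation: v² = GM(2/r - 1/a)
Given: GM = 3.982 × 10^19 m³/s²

Convert to SI: a = 3 Gm = 3e+09 m; r = 2.4 Gm = 2.4e+09 m.
Vis-viva: v = √(GM · (2/r − 1/a)).
2/r − 1/a = 2/2.4e+09 − 1/3e+09 = 5e-10 m⁻¹.
v = √(3.982e+19 · 5e-10) m/s ≈ 1.411e+05 m/s = 141.1 km/s.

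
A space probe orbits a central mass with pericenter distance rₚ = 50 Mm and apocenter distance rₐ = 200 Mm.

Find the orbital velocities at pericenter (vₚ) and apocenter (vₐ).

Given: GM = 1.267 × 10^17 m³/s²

Convert to SI: rₚ = 50 Mm = 5e+07 m; rₐ = 200 Mm = 2e+08 m.
Use the vis-viva equation v² = GM(2/r − 1/a) with a = (rₚ + rₐ)/2 = (5e+07 + 2e+08)/2 = 1.25e+08 m.
vₚ = √(GM · (2/rₚ − 1/a)) = √(1.267e+17 · (2/5e+07 − 1/1.25e+08)) m/s ≈ 6.367e+04 m/s = 63.67 km/s.
vₐ = √(GM · (2/rₐ − 1/a)) = √(1.267e+17 · (2/2e+08 − 1/1.25e+08)) m/s ≈ 1.592e+04 m/s = 15.92 km/s.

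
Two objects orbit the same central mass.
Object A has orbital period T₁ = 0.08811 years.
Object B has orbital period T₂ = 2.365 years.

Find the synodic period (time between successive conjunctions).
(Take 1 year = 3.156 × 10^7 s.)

Convert to SI: T₁ = 0.08811 years = 2.78075e+06 s; T₂ = 2.365 years = 7.46394e+07 s.
T_syn = |T₁ · T₂ / (T₁ − T₂)|.
T_syn = |2.78075e+06 · 7.46394e+07 / (2.78075e+06 − 7.46394e+07)| s ≈ 2.888e+06 s = 0.09152 years.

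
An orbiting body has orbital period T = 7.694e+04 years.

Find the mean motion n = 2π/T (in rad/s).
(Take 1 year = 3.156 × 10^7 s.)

Convert to SI: T = 7.694e+04 years = 2.42823e+12 s.
n = 2π / T.
n = 2π / 2.42823e+12 s ≈ 2.588e-12 rad/s.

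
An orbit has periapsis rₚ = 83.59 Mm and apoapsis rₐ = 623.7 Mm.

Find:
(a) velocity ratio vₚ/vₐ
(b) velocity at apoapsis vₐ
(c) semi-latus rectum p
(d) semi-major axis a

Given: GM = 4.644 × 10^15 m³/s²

Convert to SI: rₚ = 83.59 Mm = 8.359e+07 m; rₐ = 623.7 Mm = 6.237e+08 m.
(a) Conservation of angular momentum (rₚvₚ = rₐvₐ) gives vₚ/vₐ = rₐ/rₚ = 6.237e+08/8.359e+07 ≈ 7.461
(b) With a = (rₚ + rₐ)/2 = 3.53645e+08 m, vₐ = √(GM (2/rₐ − 1/a)) = √(4.644e+15 · (2/6.237e+08 − 1/3.53645e+08)) m/s ≈ 1327 m/s
(c) From a = (rₚ + rₐ)/2 = 3.53645e+08 m and e = (rₐ − rₚ)/(rₐ + rₚ) = 0.763633, p = a(1 − e²) = 3.53645e+08 · (1 − (0.763633)²) ≈ 1.474e+08 m
(d) a = (rₚ + rₐ)/2 = (8.359e+07 + 6.237e+08)/2 ≈ 3.536e+08 m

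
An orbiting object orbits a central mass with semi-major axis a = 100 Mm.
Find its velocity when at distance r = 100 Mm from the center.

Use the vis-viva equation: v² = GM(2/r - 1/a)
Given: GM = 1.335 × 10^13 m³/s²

Convert to SI: a = 100 Mm = 1e+08 m; r = 100 Mm = 1e+08 m.
Vis-viva: v = √(GM · (2/r − 1/a)).
2/r − 1/a = 2/1e+08 − 1/1e+08 = 1e-08 m⁻¹.
v = √(1.335e+13 · 1e-08) m/s ≈ 365.4 m/s = 365.4 m/s.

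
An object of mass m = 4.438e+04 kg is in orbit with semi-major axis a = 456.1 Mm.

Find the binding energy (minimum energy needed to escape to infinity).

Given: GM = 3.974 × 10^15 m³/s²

Convert to SI: a = 456.1 Mm = 4.561e+08 m.
Total orbital energy is E = −GMm/(2a); binding energy is E_bind = −E = GMm/(2a).
E_bind = 3.974e+15 · 4.438e+04 / (2 · 4.561e+08) J ≈ 1.933e+11 J = 193.3 GJ.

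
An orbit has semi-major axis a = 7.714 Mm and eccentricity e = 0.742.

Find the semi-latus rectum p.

Convert to SI: a = 7.714 Mm = 7.714e+06 m.
p = a (1 − e²).
p = 7.714e+06 · (1 − (0.742)²) = 7.714e+06 · 0.449436 ≈ 3.467e+06 m = 3.467 Mm.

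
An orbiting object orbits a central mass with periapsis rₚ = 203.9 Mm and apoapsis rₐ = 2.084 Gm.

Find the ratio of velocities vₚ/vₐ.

Convert to SI: rₚ = 203.9 Mm = 2.039e+08 m; rₐ = 2.084 Gm = 2.084e+09 m.
Conservation of angular momentum gives rₚvₚ = rₐvₐ, so vₚ/vₐ = rₐ/rₚ.
vₚ/vₐ = 2.084e+09 / 2.039e+08 ≈ 10.22.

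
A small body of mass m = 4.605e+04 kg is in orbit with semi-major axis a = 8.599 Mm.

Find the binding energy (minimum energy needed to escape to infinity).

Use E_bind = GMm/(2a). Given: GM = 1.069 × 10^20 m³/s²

Convert to SI: a = 8.599 Mm = 8.599e+06 m.
Total orbital energy is E = −GMm/(2a); binding energy is E_bind = −E = GMm/(2a).
E_bind = 1.069e+20 · 4.605e+04 / (2 · 8.599e+06) J ≈ 2.862e+17 J = 286.2 PJ.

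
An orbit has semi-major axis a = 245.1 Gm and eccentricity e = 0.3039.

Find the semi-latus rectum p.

Convert to SI: a = 245.1 Gm = 2.451e+11 m.
p = a (1 − e²).
p = 2.451e+11 · (1 − (0.3039)²) = 2.451e+11 · 0.907645 ≈ 2.225e+11 m = 222.5 Gm.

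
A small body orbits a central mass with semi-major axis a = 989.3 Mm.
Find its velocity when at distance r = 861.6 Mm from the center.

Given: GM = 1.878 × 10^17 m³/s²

Convert to SI: a = 989.3 Mm = 9.893e+08 m; r = 861.6 Mm = 8.616e+08 m.
Vis-viva: v = √(GM · (2/r − 1/a)).
2/r − 1/a = 2/8.616e+08 − 1/9.893e+08 = 1.31045e-09 m⁻¹.
v = √(1.878e+17 · 1.31045e-09) m/s ≈ 1.569e+04 m/s = 15.69 km/s.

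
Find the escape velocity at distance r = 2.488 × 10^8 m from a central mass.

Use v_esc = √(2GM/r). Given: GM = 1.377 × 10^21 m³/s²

Escape velocity comes from setting total energy to zero: ½v² − GM/r = 0 ⇒ v_esc = √(2GM / r).
v_esc = √(2 · 1.377e+21 / 2.488e+08) m/s ≈ 3.327e+06 m/s = 3327 km/s.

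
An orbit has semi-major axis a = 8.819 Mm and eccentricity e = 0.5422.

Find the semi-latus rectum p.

Convert to SI: a = 8.819 Mm = 8.819e+06 m.
p = a (1 − e²).
p = 8.819e+06 · (1 − (0.5422)²) = 8.819e+06 · 0.706019 ≈ 6.226e+06 m = 6.226 Mm.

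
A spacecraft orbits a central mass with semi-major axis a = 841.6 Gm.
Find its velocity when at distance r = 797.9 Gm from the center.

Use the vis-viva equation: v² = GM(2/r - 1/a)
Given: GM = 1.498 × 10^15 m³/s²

Convert to SI: a = 841.6 Gm = 8.416e+11 m; r = 797.9 Gm = 7.979e+11 m.
Vis-viva: v = √(GM · (2/r − 1/a)).
2/r − 1/a = 2/7.979e+11 − 1/8.416e+11 = 1.31837e-12 m⁻¹.
v = √(1.498e+15 · 1.31837e-12) m/s ≈ 44.44 m/s = 44.44 m/s.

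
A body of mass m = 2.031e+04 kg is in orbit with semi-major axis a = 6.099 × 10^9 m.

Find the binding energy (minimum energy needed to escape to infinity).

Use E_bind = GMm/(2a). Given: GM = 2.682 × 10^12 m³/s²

Total orbital energy is E = −GMm/(2a); binding energy is E_bind = −E = GMm/(2a).
E_bind = 2.682e+12 · 2.031e+04 / (2 · 6.099e+09) J ≈ 4.466e+06 J = 4.466 MJ.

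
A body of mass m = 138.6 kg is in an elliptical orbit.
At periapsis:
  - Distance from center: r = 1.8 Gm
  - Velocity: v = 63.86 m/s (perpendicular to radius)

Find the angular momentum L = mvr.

Convert to SI: r = 1.8 Gm = 1.8e+09 m.
Since v is perpendicular to r, L = m · v · r.
L = 138.6 · 63.86 · 1.8e+09 kg·m²/s ≈ 1.593e+13 kg·m²/s.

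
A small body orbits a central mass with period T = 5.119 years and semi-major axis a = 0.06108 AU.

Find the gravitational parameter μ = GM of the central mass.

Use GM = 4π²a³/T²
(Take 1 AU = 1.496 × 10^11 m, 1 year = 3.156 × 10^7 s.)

Convert to SI: T = 5.119 years = 1.61556e+08 s; a = 0.06108 AU = 9.13757e+09 m.
GM = 4π² · a³ / T².
GM = 4π² · (9.13757e+09)³ / (1.61556e+08)² m³/s² ≈ 1.154e+15 m³/s² = 1.154 × 10^15 m³/s².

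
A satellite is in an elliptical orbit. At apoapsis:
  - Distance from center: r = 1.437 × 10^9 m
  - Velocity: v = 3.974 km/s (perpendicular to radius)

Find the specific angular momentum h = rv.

Convert to SI: v = 3.974 km/s = 3974 m/s.
With v perpendicular to r, h = r · v.
h = 1.437e+09 · 3974 m²/s ≈ 5.711e+12 m²/s.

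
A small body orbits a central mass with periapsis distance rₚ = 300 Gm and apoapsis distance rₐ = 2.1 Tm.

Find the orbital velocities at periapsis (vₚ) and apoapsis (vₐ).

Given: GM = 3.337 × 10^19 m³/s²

Convert to SI: rₚ = 300 Gm = 3e+11 m; rₐ = 2.1 Tm = 2.1e+12 m.
Use the vis-viva equation v² = GM(2/r − 1/a) with a = (rₚ + rₐ)/2 = (3e+11 + 2.1e+12)/2 = 1.2e+12 m.
vₚ = √(GM · (2/rₚ − 1/a)) = √(3.337e+19 · (2/3e+11 − 1/1.2e+12)) m/s ≈ 1.395e+04 m/s = 13.95 km/s.
vₐ = √(GM · (2/rₐ − 1/a)) = √(3.337e+19 · (2/2.1e+12 − 1/1.2e+12)) m/s ≈ 1993 m/s = 1.993 km/s.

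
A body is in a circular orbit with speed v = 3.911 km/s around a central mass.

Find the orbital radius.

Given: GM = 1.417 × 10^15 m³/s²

Convert to SI: v = 3.911 km/s = 3911 m/s.
For a circular orbit, v² = GM / r, so r = GM / v².
r = 1.417e+15 / (3911)² m ≈ 9.264e+07 m = 9.264 × 10^7 m.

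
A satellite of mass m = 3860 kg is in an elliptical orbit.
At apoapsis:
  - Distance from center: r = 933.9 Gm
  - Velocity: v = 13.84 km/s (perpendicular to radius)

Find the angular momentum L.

Convert to SI: r = 933.9 Gm = 9.339e+11 m; v = 13.84 km/s = 13840 m/s.
Since v is perpendicular to r, L = m · v · r.
L = 3860 · 13840 · 9.339e+11 kg·m²/s ≈ 4.989e+19 kg·m²/s.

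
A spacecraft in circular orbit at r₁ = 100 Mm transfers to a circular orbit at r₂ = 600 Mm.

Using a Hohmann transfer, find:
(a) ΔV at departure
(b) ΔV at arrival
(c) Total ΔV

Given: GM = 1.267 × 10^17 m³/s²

Convert to SI: r₁ = 100 Mm = 1e+08 m; r₂ = 600 Mm = 6e+08 m.
Transfer semi-major axis: a_t = (r₁ + r₂)/2 = (1e+08 + 6e+08)/2 = 3.5e+08 m.
Circular speeds: v₁ = √(GM/r₁) = 35594.9 m/s, v₂ = √(GM/r₂) = 14531.6 m/s.
Transfer speeds (vis-viva v² = GM(2/r − 1/a_t)): v₁ᵗ = 46604.7 m/s, v₂ᵗ = 7767.45 m/s.
(a) ΔV₁ = |v₁ᵗ − v₁| ≈ 1.101e+04 m/s = 11.01 km/s.
(b) ΔV₂ = |v₂ − v₂ᵗ| ≈ 6764 m/s = 6.764 km/s.
(c) ΔV_total = ΔV₁ + ΔV₂ ≈ 1.777e+04 m/s = 17.77 km/s.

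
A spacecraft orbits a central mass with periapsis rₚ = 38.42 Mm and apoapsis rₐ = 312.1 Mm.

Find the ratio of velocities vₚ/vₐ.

Convert to SI: rₚ = 38.42 Mm = 3.842e+07 m; rₐ = 312.1 Mm = 3.121e+08 m.
Conservation of angular momentum gives rₚvₚ = rₐvₐ, so vₚ/vₐ = rₐ/rₚ.
vₚ/vₐ = 3.121e+08 / 3.842e+07 ≈ 8.123.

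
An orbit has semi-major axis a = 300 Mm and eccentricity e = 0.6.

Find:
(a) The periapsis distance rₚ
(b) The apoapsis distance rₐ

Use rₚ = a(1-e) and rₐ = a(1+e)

Convert to SI: a = 300 Mm = 3e+08 m.
(a) rₚ = a(1 − e) = 3e+08 · (1 − 0.6) = 3e+08 · 0.4 ≈ 1.2e+08 m = 120 Mm.
(b) rₐ = a(1 + e) = 3e+08 · (1 + 0.6) = 3e+08 · 1.6 ≈ 4.8e+08 m = 480 Mm.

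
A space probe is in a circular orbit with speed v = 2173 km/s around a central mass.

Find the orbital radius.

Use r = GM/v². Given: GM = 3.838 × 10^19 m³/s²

Convert to SI: v = 2173 km/s = 2.173e+06 m/s.
For a circular orbit, v² = GM / r, so r = GM / v².
r = 3.838e+19 / (2.173e+06)² m ≈ 8.128e+06 m = 8.128 Mm.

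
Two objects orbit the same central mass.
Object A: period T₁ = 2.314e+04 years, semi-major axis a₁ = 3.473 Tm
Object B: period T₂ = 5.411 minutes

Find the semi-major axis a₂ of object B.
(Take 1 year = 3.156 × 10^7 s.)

Convert to SI: T₁ = 2.314e+04 years = 7.30298e+11 s; a₁ = 3.473 Tm = 3.473e+12 m; T₂ = 5.411 minutes = 324.66 s.
Kepler's third law: (T₁/T₂)² = (a₁/a₂)³ ⇒ a₂ = a₁ · (T₂/T₁)^(2/3).
T₂/T₁ = 324.66 / 7.30298e+11 = 4.44558e-10.
a₂ = 3.473e+12 · (4.44558e-10)^(2/3) m ≈ 2.023e+06 m = 2.023 Mm.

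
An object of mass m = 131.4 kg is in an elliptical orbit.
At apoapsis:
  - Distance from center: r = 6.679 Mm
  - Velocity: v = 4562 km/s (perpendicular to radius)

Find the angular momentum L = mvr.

Convert to SI: r = 6.679 Mm = 6.679e+06 m; v = 4562 km/s = 4.562e+06 m/s.
Since v is perpendicular to r, L = m · v · r.
L = 131.4 · 4.562e+06 · 6.679e+06 kg·m²/s ≈ 4.004e+15 kg·m²/s.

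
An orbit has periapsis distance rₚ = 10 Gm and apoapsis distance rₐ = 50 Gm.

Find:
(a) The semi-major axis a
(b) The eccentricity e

Convert to SI: rₚ = 10 Gm = 1e+10 m; rₐ = 50 Gm = 5e+10 m.
(a) a = (rₚ + rₐ) / 2 = (1e+10 + 5e+10) / 2 ≈ 3e+10 m = 30 Gm.
(b) e = (rₐ − rₚ) / (rₐ + rₚ) = (5e+10 − 1e+10) / (5e+10 + 1e+10) ≈ 0.6667.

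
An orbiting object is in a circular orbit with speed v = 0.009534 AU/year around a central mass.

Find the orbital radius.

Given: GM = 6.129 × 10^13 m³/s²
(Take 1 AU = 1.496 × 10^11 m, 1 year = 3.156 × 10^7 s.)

Convert to SI: v = 0.009534 AU/year = 45.1929 m/s.
For a circular orbit, v² = GM / r, so r = GM / v².
r = 6.129e+13 / (45.1929)² m ≈ 3.001e+10 m = 0.2006 AU.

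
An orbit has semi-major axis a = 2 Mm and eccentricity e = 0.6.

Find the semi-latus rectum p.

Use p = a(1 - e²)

Convert to SI: a = 2 Mm = 2e+06 m.
p = a (1 − e²).
p = 2e+06 · (1 − (0.6)²) = 2e+06 · 0.64 ≈ 1.28e+06 m = 1.28 Mm.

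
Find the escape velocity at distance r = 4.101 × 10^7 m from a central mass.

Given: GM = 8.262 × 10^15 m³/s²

Escape velocity comes from setting total energy to zero: ½v² − GM/r = 0 ⇒ v_esc = √(2GM / r).
v_esc = √(2 · 8.262e+15 / 4.101e+07) m/s ≈ 2.007e+04 m/s = 20.07 km/s.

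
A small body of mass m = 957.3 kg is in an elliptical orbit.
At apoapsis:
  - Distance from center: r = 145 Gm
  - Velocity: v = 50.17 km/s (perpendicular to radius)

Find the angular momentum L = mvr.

Convert to SI: r = 145 Gm = 1.45e+11 m; v = 50.17 km/s = 50170 m/s.
Since v is perpendicular to r, L = m · v · r.
L = 957.3 · 50170 · 1.45e+11 kg·m²/s ≈ 6.964e+18 kg·m²/s.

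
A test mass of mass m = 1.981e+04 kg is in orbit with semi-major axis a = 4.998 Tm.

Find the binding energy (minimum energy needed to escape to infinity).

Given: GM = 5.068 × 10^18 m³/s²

Convert to SI: a = 4.998 Tm = 4.998e+12 m.
Total orbital energy is E = −GMm/(2a); binding energy is E_bind = −E = GMm/(2a).
E_bind = 5.068e+18 · 1.981e+04 / (2 · 4.998e+12) J ≈ 1.004e+10 J = 10.04 GJ.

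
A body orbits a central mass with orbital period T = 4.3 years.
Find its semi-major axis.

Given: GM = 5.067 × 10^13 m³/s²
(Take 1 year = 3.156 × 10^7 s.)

Convert to SI: T = 4.3 years = 1.35708e+08 s.
Invert Kepler's third law: a = (GM · T² / (4π²))^(1/3).
Substituting T = 1.35708e+08 s and GM = 5.067e+13 m³/s²:
a = (5.067e+13 · (1.35708e+08)² / (4π²))^(1/3) m
a ≈ 2.87e+09 m = 2.87 Gm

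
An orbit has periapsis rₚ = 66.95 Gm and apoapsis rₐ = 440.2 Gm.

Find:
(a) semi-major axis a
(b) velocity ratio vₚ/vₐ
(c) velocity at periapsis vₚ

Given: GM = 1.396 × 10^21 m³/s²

Convert to SI: rₚ = 66.95 Gm = 6.695e+10 m; rₐ = 440.2 Gm = 4.402e+11 m.
(a) a = (rₚ + rₐ)/2 = (6.695e+10 + 4.402e+11)/2 ≈ 2.536e+11 m
(b) Conservation of angular momentum (rₚvₚ = rₐvₐ) gives vₚ/vₐ = rₐ/rₚ = 4.402e+11/6.695e+10 ≈ 6.575
(c) With a = (rₚ + rₐ)/2 = 2.53575e+11 m, vₚ = √(GM (2/rₚ − 1/a)) = √(1.396e+21 · (2/6.695e+10 − 1/2.53575e+11)) m/s ≈ 1.903e+05 m/s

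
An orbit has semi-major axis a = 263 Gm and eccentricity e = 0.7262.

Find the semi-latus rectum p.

Convert to SI: a = 263 Gm = 2.63e+11 m.
p = a (1 − e²).
p = 2.63e+11 · (1 − (0.7262)²) = 2.63e+11 · 0.472634 ≈ 1.243e+11 m = 124.3 Gm.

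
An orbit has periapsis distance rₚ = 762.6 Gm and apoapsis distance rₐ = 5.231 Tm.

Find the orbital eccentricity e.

Convert to SI: rₚ = 762.6 Gm = 7.626e+11 m; rₐ = 5.231 Tm = 5.231e+12 m.
e = (rₐ − rₚ) / (rₐ + rₚ).
e = (5.231e+12 − 7.626e+11) / (5.231e+12 + 7.626e+11) = 4.4684e+12 / 5.9936e+12 ≈ 0.7455.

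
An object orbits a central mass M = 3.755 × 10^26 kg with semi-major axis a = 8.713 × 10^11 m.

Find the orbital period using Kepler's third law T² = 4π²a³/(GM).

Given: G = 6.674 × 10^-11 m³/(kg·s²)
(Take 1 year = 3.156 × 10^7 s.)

GM = G · M = 6.674e-11 · 3.755e+26 = 2.50609e+16 m³/s².
Kepler's third law: T = 2π √(a³ / GM).
Substituting a = 8.713e+11 m and GM = 2.50609e+16 m³/s²:
T = 2π √((8.713e+11)³ / 2.50609e+16) s
T ≈ 3.228e+10 s = 1023 years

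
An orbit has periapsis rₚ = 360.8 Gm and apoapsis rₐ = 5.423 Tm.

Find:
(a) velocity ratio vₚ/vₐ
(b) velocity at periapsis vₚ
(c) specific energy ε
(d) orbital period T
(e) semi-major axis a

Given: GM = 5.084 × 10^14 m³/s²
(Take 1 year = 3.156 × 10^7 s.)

Convert to SI: rₚ = 360.8 Gm = 3.608e+11 m; rₐ = 5.423 Tm = 5.423e+12 m.
(a) Conservation of angular momentum (rₚvₚ = rₐvₐ) gives vₚ/vₐ = rₐ/rₚ = 5.423e+12/3.608e+11 ≈ 15.03
(b) With a = (rₚ + rₐ)/2 = 2.8919e+12 m, vₚ = √(GM (2/rₚ − 1/a)) = √(5.084e+14 · (2/3.608e+11 − 1/2.8919e+12)) m/s ≈ 51.4 m/s
(c) With a = (rₚ + rₐ)/2 = 2.8919e+12 m, ε = −GM/(2a) = −5.084e+14/(2 · 2.8919e+12) J/kg ≈ -87.9 J/kg
(d) With a = (rₚ + rₐ)/2 = 2.8919e+12 m, T = 2π √(a³/GM) = 2π √((2.8919e+12)³/5.084e+14) s ≈ 1.37e+12 s
(e) a = (rₚ + rₐ)/2 = (3.608e+11 + 5.423e+12)/2 ≈ 2.892e+12 m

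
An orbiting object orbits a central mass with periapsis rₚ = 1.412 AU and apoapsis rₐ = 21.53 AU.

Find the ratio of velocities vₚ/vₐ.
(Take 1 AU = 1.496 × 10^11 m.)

Convert to SI: rₚ = 1.412 AU = 2.11235e+11 m; rₐ = 21.53 AU = 3.22089e+12 m.
Conservation of angular momentum gives rₚvₚ = rₐvₐ, so vₚ/vₐ = rₐ/rₚ.
vₚ/vₐ = 3.22089e+12 / 2.11235e+11 ≈ 15.25.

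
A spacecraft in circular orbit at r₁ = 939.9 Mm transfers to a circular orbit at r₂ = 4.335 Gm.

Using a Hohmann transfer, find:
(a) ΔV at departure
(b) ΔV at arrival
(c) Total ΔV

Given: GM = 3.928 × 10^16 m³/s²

Convert to SI: r₁ = 939.9 Mm = 9.399e+08 m; r₂ = 4.335 Gm = 4.335e+09 m.
Transfer semi-major axis: a_t = (r₁ + r₂)/2 = (9.399e+08 + 4.335e+09)/2 = 2.63745e+09 m.
Circular speeds: v₁ = √(GM/r₁) = 6464.65 m/s, v₂ = √(GM/r₂) = 3010.17 m/s.
Transfer speeds (vis-viva v² = GM(2/r − 1/a_t)): v₁ᵗ = 8287.95 m/s, v₂ᵗ = 1796.97 m/s.
(a) ΔV₁ = |v₁ᵗ − v₁| ≈ 1823 m/s = 1.823 km/s.
(b) ΔV₂ = |v₂ − v₂ᵗ| ≈ 1213 m/s = 1.213 km/s.
(c) ΔV_total = ΔV₁ + ΔV₂ ≈ 3037 m/s = 3.037 km/s.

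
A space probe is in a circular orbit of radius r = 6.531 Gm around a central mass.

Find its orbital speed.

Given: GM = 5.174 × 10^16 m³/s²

Convert to SI: r = 6.531 Gm = 6.531e+09 m.
For a circular orbit, gravity supplies the centripetal force, so v = √(GM / r).
v = √(5.174e+16 / 6.531e+09) m/s ≈ 2815 m/s = 2.815 km/s.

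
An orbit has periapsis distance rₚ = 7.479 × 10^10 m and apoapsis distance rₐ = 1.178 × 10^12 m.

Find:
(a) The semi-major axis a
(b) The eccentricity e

(a) a = (rₚ + rₐ) / 2 = (7.479e+10 + 1.178e+12) / 2 ≈ 6.264e+11 m = 6.264 × 10^11 m.
(b) e = (rₐ − rₚ) / (rₐ + rₚ) = (1.178e+12 − 7.479e+10) / (1.178e+12 + 7.479e+10) ≈ 0.8806.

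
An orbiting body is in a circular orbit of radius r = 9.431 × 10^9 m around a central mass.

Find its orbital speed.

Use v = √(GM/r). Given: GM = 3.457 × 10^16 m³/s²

For a circular orbit, gravity supplies the centripetal force, so v = √(GM / r).
v = √(3.457e+16 / 9.431e+09) m/s ≈ 1915 m/s = 1.915 km/s.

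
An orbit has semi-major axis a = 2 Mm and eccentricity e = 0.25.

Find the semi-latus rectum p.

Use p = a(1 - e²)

Convert to SI: a = 2 Mm = 2e+06 m.
p = a (1 − e²).
p = 2e+06 · (1 − (0.25)²) = 2e+06 · 0.9375 ≈ 1.875e+06 m = 1.875 Mm.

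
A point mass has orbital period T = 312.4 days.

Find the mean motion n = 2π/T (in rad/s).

Convert to SI: T = 312.4 days = 2.69914e+07 s.
n = 2π / T.
n = 2π / 2.69914e+07 s ≈ 2.328e-07 rad/s.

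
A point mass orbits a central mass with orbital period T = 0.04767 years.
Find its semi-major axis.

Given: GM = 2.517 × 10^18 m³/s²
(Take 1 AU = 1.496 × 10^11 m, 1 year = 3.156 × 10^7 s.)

Convert to SI: T = 0.04767 years = 1.50447e+06 s.
Invert Kepler's third law: a = (GM · T² / (4π²))^(1/3).
Substituting T = 1.50447e+06 s and GM = 2.517e+18 m³/s²:
a = (2.517e+18 · (1.50447e+06)² / (4π²))^(1/3) m
a ≈ 5.245e+09 m = 0.03506 AU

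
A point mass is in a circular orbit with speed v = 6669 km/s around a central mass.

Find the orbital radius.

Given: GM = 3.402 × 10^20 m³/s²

Convert to SI: v = 6669 km/s = 6.669e+06 m/s.
For a circular orbit, v² = GM / r, so r = GM / v².
r = 3.402e+20 / (6.669e+06)² m ≈ 7.649e+06 m = 7.649 Mm.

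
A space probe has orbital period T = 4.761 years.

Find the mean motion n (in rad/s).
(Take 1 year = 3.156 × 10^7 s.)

Convert to SI: T = 4.761 years = 1.50257e+08 s.
n = 2π / T.
n = 2π / 1.50257e+08 s ≈ 4.182e-08 rad/s.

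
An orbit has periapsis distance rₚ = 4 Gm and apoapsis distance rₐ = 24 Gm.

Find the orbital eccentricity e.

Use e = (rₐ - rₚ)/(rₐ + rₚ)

Convert to SI: rₚ = 4 Gm = 4e+09 m; rₐ = 24 Gm = 2.4e+10 m.
e = (rₐ − rₚ) / (rₐ + rₚ).
e = (2.4e+10 − 4e+09) / (2.4e+10 + 4e+09) = 2e+10 / 2.8e+10 ≈ 0.7143.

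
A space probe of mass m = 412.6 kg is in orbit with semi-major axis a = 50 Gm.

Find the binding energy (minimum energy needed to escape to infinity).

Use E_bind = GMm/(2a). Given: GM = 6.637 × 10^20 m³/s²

Convert to SI: a = 50 Gm = 5e+10 m.
Total orbital energy is E = −GMm/(2a); binding energy is E_bind = −E = GMm/(2a).
E_bind = 6.637e+20 · 412.6 / (2 · 5e+10) J ≈ 2.738e+12 J = 2.738 TJ.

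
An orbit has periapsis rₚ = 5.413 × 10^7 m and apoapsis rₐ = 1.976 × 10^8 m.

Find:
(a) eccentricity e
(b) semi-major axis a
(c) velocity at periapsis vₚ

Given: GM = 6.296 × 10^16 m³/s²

(a) e = (rₐ − rₚ)/(rₐ + rₚ) = (1.976e+08 − 5.413e+07)/(1.976e+08 + 5.413e+07) ≈ 0.5699
(b) a = (rₚ + rₐ)/2 = (5.413e+07 + 1.976e+08)/2 ≈ 1.259e+08 m
(c) With a = (rₚ + rₐ)/2 = 1.25865e+08 m, vₚ = √(GM (2/rₚ − 1/a)) = √(6.296e+16 · (2/5.413e+07 − 1/1.25865e+08)) m/s ≈ 4.273e+04 m/s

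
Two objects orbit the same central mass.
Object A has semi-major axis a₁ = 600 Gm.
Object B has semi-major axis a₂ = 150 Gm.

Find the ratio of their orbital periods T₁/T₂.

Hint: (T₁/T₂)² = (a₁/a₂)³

Convert to SI: a₁ = 600 Gm = 6e+11 m; a₂ = 150 Gm = 1.5e+11 m.
From Kepler's third law, (T₁/T₂)² = (a₁/a₂)³, so T₁/T₂ = (a₁/a₂)^(3/2).
a₁/a₂ = 6e+11 / 1.5e+11 = 4.
T₁/T₂ = (4)^(3/2) ≈ 8.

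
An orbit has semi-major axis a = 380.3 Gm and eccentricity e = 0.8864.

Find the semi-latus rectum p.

Convert to SI: a = 380.3 Gm = 3.803e+11 m.
p = a (1 − e²).
p = 3.803e+11 · (1 − (0.8864)²) = 3.803e+11 · 0.214295 ≈ 8.15e+10 m = 81.5 Gm.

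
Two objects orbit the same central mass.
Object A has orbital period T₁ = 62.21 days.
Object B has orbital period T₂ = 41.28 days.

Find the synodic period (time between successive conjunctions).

Convert to SI: T₁ = 62.21 days = 5.37494e+06 s; T₂ = 41.28 days = 3.56659e+06 s.
T_syn = |T₁ · T₂ / (T₁ − T₂)|.
T_syn = |5.37494e+06 · 3.56659e+06 / (5.37494e+06 − 3.56659e+06)| s ≈ 1.06e+07 s = 122.7 days.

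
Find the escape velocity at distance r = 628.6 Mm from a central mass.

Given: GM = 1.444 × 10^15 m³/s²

Convert to SI: r = 628.6 Mm = 6.286e+08 m.
Escape velocity comes from setting total energy to zero: ½v² − GM/r = 0 ⇒ v_esc = √(2GM / r).
v_esc = √(2 · 1.444e+15 / 6.286e+08) m/s ≈ 2143 m/s = 2.143 km/s.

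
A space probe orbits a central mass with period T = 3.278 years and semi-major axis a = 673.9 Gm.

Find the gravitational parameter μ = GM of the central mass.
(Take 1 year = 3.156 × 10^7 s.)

Convert to SI: T = 3.278 years = 1.03454e+08 s; a = 673.9 Gm = 6.739e+11 m.
GM = 4π² · a³ / T².
GM = 4π² · (6.739e+11)³ / (1.03454e+08)² m³/s² ≈ 1.129e+21 m³/s² = 1.129 × 10^21 m³/s².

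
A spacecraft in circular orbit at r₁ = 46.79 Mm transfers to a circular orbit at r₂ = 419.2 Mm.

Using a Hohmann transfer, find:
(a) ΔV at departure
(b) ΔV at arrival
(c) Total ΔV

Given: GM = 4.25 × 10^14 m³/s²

Convert to SI: r₁ = 46.79 Mm = 4.679e+07 m; r₂ = 419.2 Mm = 4.192e+08 m.
Transfer semi-major axis: a_t = (r₁ + r₂)/2 = (4.679e+07 + 4.192e+08)/2 = 2.32995e+08 m.
Circular speeds: v₁ = √(GM/r₁) = 3013.82 m/s, v₂ = √(GM/r₂) = 1006.89 m/s.
Transfer speeds (vis-viva v² = GM(2/r − 1/a_t)): v₁ᵗ = 4042.55 m/s, v₂ᵗ = 451.219 m/s.
(a) ΔV₁ = |v₁ᵗ − v₁| ≈ 1029 m/s = 1.029 km/s.
(b) ΔV₂ = |v₂ − v₂ᵗ| ≈ 555.7 m/s = 555.7 m/s.
(c) ΔV_total = ΔV₁ + ΔV₂ ≈ 1584 m/s = 1.584 km/s.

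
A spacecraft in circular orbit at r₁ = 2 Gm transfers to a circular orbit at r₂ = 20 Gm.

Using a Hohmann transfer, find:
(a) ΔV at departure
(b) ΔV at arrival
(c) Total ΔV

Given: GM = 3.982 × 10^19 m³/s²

Convert to SI: r₁ = 2 Gm = 2e+09 m; r₂ = 20 Gm = 2e+10 m.
Transfer semi-major axis: a_t = (r₁ + r₂)/2 = (2e+09 + 2e+10)/2 = 1.1e+10 m.
Circular speeds: v₁ = √(GM/r₁) = 141103 m/s, v₂ = √(GM/r₂) = 44620.6 m/s.
Transfer speeds (vis-viva v² = GM(2/r − 1/a_t)): v₁ᵗ = 190263 m/s, v₂ᵗ = 19026.3 m/s.
(a) ΔV₁ = |v₁ᵗ − v₁| ≈ 4.916e+04 m/s = 49.16 km/s.
(b) ΔV₂ = |v₂ − v₂ᵗ| ≈ 2.559e+04 m/s = 25.59 km/s.
(c) ΔV_total = ΔV₁ + ΔV₂ ≈ 7.475e+04 m/s = 74.75 km/s.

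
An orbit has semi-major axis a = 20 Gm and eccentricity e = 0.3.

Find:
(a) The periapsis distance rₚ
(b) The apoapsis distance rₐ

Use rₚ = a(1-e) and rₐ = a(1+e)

Convert to SI: a = 20 Gm = 2e+10 m.
(a) rₚ = a(1 − e) = 2e+10 · (1 − 0.3) = 2e+10 · 0.7 ≈ 1.4e+10 m = 14 Gm.
(b) rₐ = a(1 + e) = 2e+10 · (1 + 0.3) = 2e+10 · 1.3 ≈ 2.6e+10 m = 26 Gm.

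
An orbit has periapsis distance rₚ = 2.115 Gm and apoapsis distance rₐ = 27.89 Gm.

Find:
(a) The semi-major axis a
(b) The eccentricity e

Convert to SI: rₚ = 2.115 Gm = 2.115e+09 m; rₐ = 27.89 Gm = 2.789e+10 m.
(a) a = (rₚ + rₐ) / 2 = (2.115e+09 + 2.789e+10) / 2 ≈ 1.5e+10 m = 15 Gm.
(b) e = (rₐ − rₚ) / (rₐ + rₚ) = (2.789e+10 − 2.115e+09) / (2.789e+10 + 2.115e+09) ≈ 0.859.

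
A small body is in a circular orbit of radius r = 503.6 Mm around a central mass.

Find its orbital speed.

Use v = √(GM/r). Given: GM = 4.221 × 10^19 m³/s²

Convert to SI: r = 503.6 Mm = 5.036e+08 m.
For a circular orbit, gravity supplies the centripetal force, so v = √(GM / r).
v = √(4.221e+19 / 5.036e+08) m/s ≈ 2.895e+05 m/s = 289.5 km/s.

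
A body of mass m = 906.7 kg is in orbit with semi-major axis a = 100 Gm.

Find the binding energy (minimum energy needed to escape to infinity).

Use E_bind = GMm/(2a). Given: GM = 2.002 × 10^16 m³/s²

Convert to SI: a = 100 Gm = 1e+11 m.
Total orbital energy is E = −GMm/(2a); binding energy is E_bind = −E = GMm/(2a).
E_bind = 2.002e+16 · 906.7 / (2 · 1e+11) J ≈ 9.076e+07 J = 90.76 MJ.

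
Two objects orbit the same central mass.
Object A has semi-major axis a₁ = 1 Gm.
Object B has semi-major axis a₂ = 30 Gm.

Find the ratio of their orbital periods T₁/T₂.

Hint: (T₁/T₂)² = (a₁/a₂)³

Convert to SI: a₁ = 1 Gm = 1e+09 m; a₂ = 30 Gm = 3e+10 m.
From Kepler's third law, (T₁/T₂)² = (a₁/a₂)³, so T₁/T₂ = (a₁/a₂)^(3/2).
a₁/a₂ = 1e+09 / 3e+10 = 0.0333333.
T₁/T₂ = (0.0333333)^(3/2) ≈ 0.006086.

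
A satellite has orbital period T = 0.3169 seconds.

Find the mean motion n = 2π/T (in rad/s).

n = 2π / T.
n = 2π / 0.3169 s ≈ 19.83 rad/s.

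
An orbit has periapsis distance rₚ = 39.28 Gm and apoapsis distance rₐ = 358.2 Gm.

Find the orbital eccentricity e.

Convert to SI: rₚ = 39.28 Gm = 3.928e+10 m; rₐ = 358.2 Gm = 3.582e+11 m.
e = (rₐ − rₚ) / (rₐ + rₚ).
e = (3.582e+11 − 3.928e+10) / (3.582e+11 + 3.928e+10) = 3.1892e+11 / 3.9748e+11 ≈ 0.8024.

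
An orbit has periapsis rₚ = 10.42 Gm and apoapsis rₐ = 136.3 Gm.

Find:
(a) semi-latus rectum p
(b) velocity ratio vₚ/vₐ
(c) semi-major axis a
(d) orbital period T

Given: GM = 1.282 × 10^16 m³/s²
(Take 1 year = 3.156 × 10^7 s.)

Convert to SI: rₚ = 10.42 Gm = 1.042e+10 m; rₐ = 136.3 Gm = 1.363e+11 m.
(a) From a = (rₚ + rₐ)/2 = 7.336e+10 m and e = (rₐ − rₚ)/(rₐ + rₚ) = 0.857961, p = a(1 − e²) = 7.336e+10 · (1 − (0.857961)²) ≈ 1.936e+10 m
(b) Conservation of angular momentum (rₚvₚ = rₐvₐ) gives vₚ/vₐ = rₐ/rₚ = 1.363e+11/1.042e+10 ≈ 13.08
(c) a = (rₚ + rₐ)/2 = (1.042e+10 + 1.363e+11)/2 ≈ 7.336e+10 m
(d) With a = (rₚ + rₐ)/2 = 7.336e+10 m, T = 2π √(a³/GM) = 2π √((7.336e+10)³/1.282e+16) s ≈ 1.103e+09 s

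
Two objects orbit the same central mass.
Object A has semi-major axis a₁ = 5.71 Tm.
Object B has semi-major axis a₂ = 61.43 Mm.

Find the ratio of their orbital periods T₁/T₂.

Convert to SI: a₁ = 5.71 Tm = 5.71e+12 m; a₂ = 61.43 Mm = 6.143e+07 m.
From Kepler's third law, (T₁/T₂)² = (a₁/a₂)³, so T₁/T₂ = (a₁/a₂)^(3/2).
a₁/a₂ = 5.71e+12 / 6.143e+07 = 92951.3.
T₁/T₂ = (92951.3)^(3/2) ≈ 2.834e+07.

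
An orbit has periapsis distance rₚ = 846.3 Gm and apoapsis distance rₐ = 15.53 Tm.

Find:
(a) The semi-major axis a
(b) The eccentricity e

Convert to SI: rₚ = 846.3 Gm = 8.463e+11 m; rₐ = 15.53 Tm = 1.553e+13 m.
(a) a = (rₚ + rₐ) / 2 = (8.463e+11 + 1.553e+13) / 2 ≈ 8.188e+12 m = 8.188 Tm.
(b) e = (rₐ − rₚ) / (rₐ + rₚ) = (1.553e+13 − 8.463e+11) / (1.553e+13 + 8.463e+11) ≈ 0.8966.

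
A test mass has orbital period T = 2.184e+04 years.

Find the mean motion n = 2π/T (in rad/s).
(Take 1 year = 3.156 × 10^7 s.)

Convert to SI: T = 2.184e+04 years = 6.8927e+11 s.
n = 2π / T.
n = 2π / 6.8927e+11 s ≈ 9.116e-12 rad/s.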